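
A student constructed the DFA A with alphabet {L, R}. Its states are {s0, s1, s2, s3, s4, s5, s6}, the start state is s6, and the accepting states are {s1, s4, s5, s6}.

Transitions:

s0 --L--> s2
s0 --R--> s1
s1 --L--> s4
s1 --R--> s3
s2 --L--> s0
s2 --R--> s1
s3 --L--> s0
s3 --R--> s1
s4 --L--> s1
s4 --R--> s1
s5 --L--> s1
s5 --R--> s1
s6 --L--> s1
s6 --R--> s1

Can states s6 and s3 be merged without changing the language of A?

No

States {s5} cannot be reached from the start state, so discard them.
Start with accepting vs non-accepting: {s1,s4,s6} | {s0,s2,s3}.
Split {s1,s4,s6} by δ(·,R) → {s4,s6} and {s1}.
No further refinement is possible. Final partition (3 blocks): {s4,s6} | {s0,s2,s3} | {s1}.
s6 and s3 end up in different blocks, so they are distinguishable. For instance, the string 'ε' is accepted from only s6.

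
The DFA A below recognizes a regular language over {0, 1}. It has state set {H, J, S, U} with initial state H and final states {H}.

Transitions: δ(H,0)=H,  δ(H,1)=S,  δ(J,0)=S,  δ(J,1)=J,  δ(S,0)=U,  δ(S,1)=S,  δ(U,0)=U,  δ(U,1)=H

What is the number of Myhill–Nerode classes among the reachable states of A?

First remove the unreachable states {J}; 3 states remain.
P0 = {H} | {S,U}.
Split {S,U} by δ(·,1) → {S} and {U}.
No further refinement is possible. Final partition (3 blocks): {H} | {S} | {U}.

3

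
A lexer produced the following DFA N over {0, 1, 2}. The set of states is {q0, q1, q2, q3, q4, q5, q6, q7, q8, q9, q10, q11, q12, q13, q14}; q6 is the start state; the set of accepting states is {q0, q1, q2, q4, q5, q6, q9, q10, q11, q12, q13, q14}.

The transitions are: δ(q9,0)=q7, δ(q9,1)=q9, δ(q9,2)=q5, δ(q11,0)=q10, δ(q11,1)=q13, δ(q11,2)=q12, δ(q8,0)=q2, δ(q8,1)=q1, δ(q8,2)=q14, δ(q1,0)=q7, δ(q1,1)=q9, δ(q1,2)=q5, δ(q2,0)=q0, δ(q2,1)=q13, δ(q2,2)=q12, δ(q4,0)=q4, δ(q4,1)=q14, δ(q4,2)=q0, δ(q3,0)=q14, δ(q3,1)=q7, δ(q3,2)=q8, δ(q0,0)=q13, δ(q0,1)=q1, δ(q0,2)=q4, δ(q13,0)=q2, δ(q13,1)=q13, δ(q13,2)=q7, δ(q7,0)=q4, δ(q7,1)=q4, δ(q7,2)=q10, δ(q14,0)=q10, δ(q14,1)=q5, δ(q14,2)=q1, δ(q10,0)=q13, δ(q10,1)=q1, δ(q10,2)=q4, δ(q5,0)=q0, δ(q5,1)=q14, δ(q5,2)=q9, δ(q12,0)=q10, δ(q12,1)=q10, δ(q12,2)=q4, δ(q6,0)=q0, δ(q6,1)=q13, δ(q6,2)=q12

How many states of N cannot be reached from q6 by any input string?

Starting at q6 and following transitions, the reachable set is {q0, q1, q2, q4, q5, q6, q7, q9, q10, q12, q13, q14}. That leaves q3, q8, q11 unreachable — 3 in total.

3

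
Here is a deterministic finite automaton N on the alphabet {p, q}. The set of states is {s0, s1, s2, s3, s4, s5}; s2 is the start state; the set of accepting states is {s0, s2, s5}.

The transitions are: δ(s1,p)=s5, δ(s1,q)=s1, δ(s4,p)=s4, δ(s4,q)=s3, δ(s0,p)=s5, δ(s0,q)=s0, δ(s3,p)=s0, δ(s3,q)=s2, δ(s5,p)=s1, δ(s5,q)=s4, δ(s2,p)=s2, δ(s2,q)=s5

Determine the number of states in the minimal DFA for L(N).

All states are reachable from the start state.
Start with accepting vs non-accepting: {s0,s2,s5} | {s1,s3,s4}.
Refine {s0,s2,s5} on symbol p: members go to different blocks, giving {s0,s2} and {s5}.
Split {s0,s2} by δ(·,p) → {s0} and {s2}.
On input p, block {s1,s3,s4} splits into {s1} and {s3} and {s4}.
Stable partition: {s0} | {s1} | {s5} | {s2} | {s3} | {s4} — 6 equivalence classes.

6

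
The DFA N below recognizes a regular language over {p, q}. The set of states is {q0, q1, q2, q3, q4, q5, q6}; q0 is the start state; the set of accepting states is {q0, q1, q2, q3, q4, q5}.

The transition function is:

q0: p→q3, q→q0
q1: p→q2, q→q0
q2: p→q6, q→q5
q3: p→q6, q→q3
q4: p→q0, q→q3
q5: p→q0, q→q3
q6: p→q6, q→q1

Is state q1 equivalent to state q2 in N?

States {q4} cannot be reached from the start state, so discard them.
Initial partition by acceptance: {q0,q1,q2,q3,q5} | {q6}.
Split {q0,q1,q2,q3,q5} by δ(·,p) → {q0,q1,q5} and {q2,q3}.
Refine {q0,q1,q5} on symbol p: members go to different blocks, giving {q0,q1} and {q5}.
On input q, block {q2,q3} splits into {q2} and {q3}.
On input p, block {q0,q1} splits into {q0} and {q1}.
No further refinement is possible. Final partition (6 blocks): {q0} | {q6} | {q2} | {q5} | {q3} | {q1}.
q1 and q2 end up in different blocks, so they are distinguishable. For instance, the string 'p' is accepted from only q1.

No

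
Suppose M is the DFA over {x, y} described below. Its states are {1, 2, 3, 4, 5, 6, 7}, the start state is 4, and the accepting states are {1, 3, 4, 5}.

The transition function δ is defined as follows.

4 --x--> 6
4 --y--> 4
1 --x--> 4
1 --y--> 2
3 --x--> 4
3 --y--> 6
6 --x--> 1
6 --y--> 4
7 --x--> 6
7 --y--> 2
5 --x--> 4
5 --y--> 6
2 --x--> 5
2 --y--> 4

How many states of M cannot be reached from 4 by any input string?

Starting at 4 and following transitions, the reachable set is {1, 2, 4, 5, 6}. That leaves 3, 7 unreachable — 2 in total.

2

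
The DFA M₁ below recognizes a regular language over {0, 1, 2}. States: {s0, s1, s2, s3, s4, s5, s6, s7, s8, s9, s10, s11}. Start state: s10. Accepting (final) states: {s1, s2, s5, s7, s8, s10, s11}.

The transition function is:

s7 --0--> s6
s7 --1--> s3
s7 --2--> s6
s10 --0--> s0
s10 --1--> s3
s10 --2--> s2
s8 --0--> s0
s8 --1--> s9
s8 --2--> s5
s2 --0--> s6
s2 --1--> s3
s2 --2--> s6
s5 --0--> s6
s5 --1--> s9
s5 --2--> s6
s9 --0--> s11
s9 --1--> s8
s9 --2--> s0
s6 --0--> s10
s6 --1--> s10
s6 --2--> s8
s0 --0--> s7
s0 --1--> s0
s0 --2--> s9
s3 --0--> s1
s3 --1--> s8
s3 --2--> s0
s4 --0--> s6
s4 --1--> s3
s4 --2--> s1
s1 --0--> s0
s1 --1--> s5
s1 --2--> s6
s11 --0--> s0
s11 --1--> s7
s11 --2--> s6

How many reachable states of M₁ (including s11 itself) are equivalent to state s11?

States {s4} cannot be reached from the start state, so discard them.
P0 = {s1,s2,s5,s7,s8,s10,s11} | {s0,s3,s6,s9}.
On input 1, block {s1,s2,s5,s7,s8,s10,s11} splits into {s2,s5,s7,s8,s10} and {s1,s11}.
On input 2, block {s2,s5,s7,s8,s10} splits into {s2,s5,s7} and {s8,s10}.
Refine {s0,s3,s6,s9} on symbol 0: members go to different blocks, giving {s3,s9} and {s0} and {s6}.
The partition is now stable with 6 blocks: {s2,s5,s7} | {s3,s9} | {s1,s11} | {s8,s10} | {s0} | {s6}.
State s11 belongs to the block {s1,s11}, which has 2 states.

2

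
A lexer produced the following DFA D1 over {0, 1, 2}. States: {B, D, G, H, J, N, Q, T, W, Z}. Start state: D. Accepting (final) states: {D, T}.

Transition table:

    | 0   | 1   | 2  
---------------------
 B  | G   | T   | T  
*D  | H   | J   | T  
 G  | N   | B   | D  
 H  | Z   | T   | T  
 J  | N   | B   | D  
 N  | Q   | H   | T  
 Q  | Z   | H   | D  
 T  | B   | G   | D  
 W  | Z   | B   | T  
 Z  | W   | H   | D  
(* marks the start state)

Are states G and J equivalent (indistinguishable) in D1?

Yes

Start with accepting vs non-accepting: {D,T} | {B,G,H,J,N,Q,W,Z}.
Refine {B,G,H,J,N,Q,W,Z} on symbol 1: members go to different blocks, giving {G,J,N,Q,W,Z} and {B,H}.
No further refinement is possible. Final partition (3 blocks): {D,T} | {G,J,N,Q,W,Z} | {B,H}.
G and J lie in the same block of the stable partition, so they are equivalent — no string distinguishes them.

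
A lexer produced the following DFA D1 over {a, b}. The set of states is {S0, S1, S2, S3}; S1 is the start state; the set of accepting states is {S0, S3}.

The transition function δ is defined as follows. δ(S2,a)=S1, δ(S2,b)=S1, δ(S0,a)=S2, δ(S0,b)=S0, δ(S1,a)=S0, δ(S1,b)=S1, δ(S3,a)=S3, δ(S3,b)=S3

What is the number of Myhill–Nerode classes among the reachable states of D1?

Reachable states from the start: {S0,S1,S2}. Unreachable: {S3} — drop them.
Start with accepting vs non-accepting: {S0} | {S1,S2}.
On input a, block {S1,S2} splits into {S1} and {S2}.
Stable partition: {S0} | {S1} | {S2} — 3 equivalence classes.

3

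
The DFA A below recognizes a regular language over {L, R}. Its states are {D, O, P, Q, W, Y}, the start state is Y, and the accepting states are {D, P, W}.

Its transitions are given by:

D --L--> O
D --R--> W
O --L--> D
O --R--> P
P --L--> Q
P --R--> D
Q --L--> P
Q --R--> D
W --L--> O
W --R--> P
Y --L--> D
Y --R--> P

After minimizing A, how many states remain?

All states are reachable from the start state.
Initial partition by acceptance: {D,P,W} | {O,Q,Y}.
Stable partition: {D,P,W} | {O,Q,Y} — 2 equivalence classes.

2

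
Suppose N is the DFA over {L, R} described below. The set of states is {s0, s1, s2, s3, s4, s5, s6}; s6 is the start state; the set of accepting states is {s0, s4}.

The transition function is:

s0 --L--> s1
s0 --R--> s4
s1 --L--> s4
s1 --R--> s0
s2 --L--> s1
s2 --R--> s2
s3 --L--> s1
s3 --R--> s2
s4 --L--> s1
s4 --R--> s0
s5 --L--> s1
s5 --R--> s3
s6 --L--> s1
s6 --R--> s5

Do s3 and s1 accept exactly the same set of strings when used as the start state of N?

No

Every state is reachable, so we keep all 7.
P0 = {s0,s4} | {s1,s2,s3,s5,s6}.
On input L, block {s1,s2,s3,s5,s6} splits into {s2,s3,s5,s6} and {s1}.
No further refinement is possible. Final partition (3 blocks): {s0,s4} | {s2,s3,s5,s6} | {s1}.
s3 and s1 end up in different blocks, so they are distinguishable. For instance, the string 'L' is accepted from only s1.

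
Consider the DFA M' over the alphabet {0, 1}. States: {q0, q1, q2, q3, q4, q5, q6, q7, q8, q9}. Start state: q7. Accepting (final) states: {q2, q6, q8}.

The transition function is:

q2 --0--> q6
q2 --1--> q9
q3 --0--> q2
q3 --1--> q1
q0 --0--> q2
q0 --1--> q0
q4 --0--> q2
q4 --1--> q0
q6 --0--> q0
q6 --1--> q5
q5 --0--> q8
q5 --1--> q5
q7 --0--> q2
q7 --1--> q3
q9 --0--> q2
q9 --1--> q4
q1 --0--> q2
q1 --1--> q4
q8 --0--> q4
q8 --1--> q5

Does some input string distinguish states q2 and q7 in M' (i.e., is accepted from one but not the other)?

Initial partition by acceptance: {q2,q6,q8} | {q0,q1,q3,q4,q5,q7,q9}.
Split {q2,q6,q8} by δ(·,0) → {q6,q8} and {q2}.
On input 0, block {q0,q1,q3,q4,q5,q7,q9} splits into {q0,q1,q3,q4,q7,q9} and {q5}.
The partition is now stable with 4 blocks: {q6,q8} | {q0,q1,q3,q4,q7,q9} | {q2} | {q5}.
q2 and q7 end up in different blocks, so they are distinguishable. For instance, the string 'ε' is accepted from only q2.

Yes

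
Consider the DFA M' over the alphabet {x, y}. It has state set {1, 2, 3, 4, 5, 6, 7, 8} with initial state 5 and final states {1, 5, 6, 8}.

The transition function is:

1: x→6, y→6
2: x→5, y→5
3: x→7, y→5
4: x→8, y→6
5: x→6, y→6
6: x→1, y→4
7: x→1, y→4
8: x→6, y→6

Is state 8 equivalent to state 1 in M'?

Yes

Reachable states from the start: {1,4,5,6,8}. Unreachable: {2,3,7} — drop them.
Initial partition by acceptance: {1,5,6,8} | {4}.
Refine {1,5,6,8} on symbol y: members go to different blocks, giving {1,5,8} and {6}.
The partition is now stable with 3 blocks: {1,5,8} | {4} | {6}.
8 and 1 lie in the same block of the stable partition, so they are equivalent — no string distinguishes them.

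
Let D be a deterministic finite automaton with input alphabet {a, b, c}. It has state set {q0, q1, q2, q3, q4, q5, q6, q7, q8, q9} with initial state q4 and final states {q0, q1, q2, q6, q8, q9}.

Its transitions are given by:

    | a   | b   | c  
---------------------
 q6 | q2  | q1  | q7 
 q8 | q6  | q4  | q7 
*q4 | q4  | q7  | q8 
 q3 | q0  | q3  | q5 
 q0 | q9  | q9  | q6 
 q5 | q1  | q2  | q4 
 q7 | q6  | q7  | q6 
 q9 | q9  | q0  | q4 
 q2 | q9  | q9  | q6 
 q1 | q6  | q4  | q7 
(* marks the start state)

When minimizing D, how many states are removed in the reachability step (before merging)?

BFS from q4 reaches {q0, q1, q2, q4, q6, q7, q8, q9}; the 2 state(s) q3, q5 are never visited.

2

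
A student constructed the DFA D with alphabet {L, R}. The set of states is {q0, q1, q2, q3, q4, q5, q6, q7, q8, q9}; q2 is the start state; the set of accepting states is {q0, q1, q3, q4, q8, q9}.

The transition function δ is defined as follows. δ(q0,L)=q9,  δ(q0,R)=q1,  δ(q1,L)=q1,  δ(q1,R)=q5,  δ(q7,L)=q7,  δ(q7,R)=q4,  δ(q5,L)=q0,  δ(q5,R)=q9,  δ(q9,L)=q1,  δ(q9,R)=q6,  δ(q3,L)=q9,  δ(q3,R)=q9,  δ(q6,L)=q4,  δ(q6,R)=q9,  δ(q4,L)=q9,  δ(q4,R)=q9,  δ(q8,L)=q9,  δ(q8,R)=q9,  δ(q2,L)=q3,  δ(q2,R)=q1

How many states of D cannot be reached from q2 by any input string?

No path from q2 leads to q7, q8; the other 8 states are all reachable.

2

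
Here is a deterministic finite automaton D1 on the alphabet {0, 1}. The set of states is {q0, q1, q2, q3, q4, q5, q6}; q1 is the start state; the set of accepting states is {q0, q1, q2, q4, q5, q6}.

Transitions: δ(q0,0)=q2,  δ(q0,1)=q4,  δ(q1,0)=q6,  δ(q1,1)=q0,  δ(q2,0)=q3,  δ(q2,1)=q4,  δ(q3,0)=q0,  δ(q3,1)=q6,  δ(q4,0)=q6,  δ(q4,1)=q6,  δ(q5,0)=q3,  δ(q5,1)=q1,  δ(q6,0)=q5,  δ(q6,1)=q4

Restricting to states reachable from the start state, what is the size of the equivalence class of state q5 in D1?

2

Start with accepting vs non-accepting: {q0,q1,q2,q4,q5,q6} | {q3}.
Split {q0,q1,q2,q4,q5,q6} by δ(·,0) → {q0,q1,q4,q6} and {q2,q5}.
On input 0, block {q0,q1,q4,q6} splits into {q0,q6} and {q1,q4}.
No further refinement is possible. Final partition (4 blocks): {q0,q6} | {q3} | {q2,q5} | {q1,q4}.
State q5 belongs to the block {q2,q5}, which has 2 states.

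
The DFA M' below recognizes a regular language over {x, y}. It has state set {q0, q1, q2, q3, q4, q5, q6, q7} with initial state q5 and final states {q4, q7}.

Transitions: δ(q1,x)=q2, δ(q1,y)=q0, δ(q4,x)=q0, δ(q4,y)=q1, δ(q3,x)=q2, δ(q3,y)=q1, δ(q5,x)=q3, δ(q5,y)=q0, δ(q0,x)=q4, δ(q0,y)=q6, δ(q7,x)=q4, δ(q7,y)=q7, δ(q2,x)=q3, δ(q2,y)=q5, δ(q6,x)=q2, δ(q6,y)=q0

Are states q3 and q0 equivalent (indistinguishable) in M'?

No

States {q7} cannot be reached from the start state, so discard them.
Initial partition by acceptance: {q4} | {q0,q1,q2,q3,q5,q6}.
Refine {q0,q1,q2,q3,q5,q6} on symbol x: members go to different blocks, giving {q1,q2,q3,q5,q6} and {q0}.
Split {q1,q2,q3,q5,q6} by δ(·,y) → {q1,q5,q6} and {q2,q3}.
The partition is now stable with 4 blocks: {q4} | {q1,q5,q6} | {q0} | {q2,q3}.
q3 and q0 end up in different blocks, so they are distinguishable. For instance, the string 'x' is accepted from only q0.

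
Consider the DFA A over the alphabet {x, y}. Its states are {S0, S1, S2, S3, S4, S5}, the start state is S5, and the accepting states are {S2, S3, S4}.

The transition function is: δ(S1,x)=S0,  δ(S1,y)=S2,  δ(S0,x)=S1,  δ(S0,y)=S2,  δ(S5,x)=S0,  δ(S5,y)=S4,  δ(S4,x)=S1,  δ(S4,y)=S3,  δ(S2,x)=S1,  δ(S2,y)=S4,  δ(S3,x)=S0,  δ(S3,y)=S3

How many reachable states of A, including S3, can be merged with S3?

All states are reachable from the start state.
Initial partition by acceptance: {S2,S3,S4} | {S0,S1,S5}.
No further refinement is possible. Final partition (2 blocks): {S2,S3,S4} | {S0,S1,S5}.
State S3 belongs to the block {S2,S3,S4}, which has 3 states.

3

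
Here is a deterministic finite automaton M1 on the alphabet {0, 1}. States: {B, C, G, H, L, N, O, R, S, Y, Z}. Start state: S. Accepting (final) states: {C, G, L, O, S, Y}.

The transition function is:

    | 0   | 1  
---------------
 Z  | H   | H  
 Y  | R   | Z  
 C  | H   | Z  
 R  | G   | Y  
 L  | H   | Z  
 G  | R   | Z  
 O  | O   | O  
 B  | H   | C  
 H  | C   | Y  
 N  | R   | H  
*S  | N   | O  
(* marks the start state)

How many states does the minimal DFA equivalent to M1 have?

First remove the unreachable states {B,L}; 9 states remain.
Start with accepting vs non-accepting: {C,G,O,S,Y} | {H,N,R,Z}.
Split {C,G,O,S,Y} by δ(·,0) → {C,G,S,Y} and {O}.
Refine {C,G,S,Y} on symbol 1: members go to different blocks, giving {C,G,Y} and {S}.
Split {H,N,R,Z} by δ(·,0) → {N,Z} and {H,R}.
The partition is now stable with 5 blocks: {C,G,Y} | {N,Z} | {O} | {S} | {H,R}.

5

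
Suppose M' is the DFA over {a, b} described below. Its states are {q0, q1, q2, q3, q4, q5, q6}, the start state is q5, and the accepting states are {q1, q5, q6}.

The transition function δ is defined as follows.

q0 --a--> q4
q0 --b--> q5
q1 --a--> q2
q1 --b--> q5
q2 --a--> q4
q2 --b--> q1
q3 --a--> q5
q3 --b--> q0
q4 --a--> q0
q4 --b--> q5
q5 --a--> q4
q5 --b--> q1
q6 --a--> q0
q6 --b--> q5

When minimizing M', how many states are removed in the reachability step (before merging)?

2

Starting at q5 and following transitions, the reachable set is {q0, q1, q2, q4, q5}. That leaves q3, q6 unreachable — 2 in total.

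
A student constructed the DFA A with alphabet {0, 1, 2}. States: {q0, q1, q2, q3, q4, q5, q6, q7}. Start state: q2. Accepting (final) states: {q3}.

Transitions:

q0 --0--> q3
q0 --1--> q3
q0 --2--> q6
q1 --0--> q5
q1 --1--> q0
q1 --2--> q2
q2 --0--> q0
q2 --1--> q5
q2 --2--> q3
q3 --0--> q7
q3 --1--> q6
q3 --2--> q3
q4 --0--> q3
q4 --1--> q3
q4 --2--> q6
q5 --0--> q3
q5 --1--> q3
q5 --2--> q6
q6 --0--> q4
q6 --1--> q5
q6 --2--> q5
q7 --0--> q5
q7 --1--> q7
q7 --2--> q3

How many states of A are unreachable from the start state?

Starting at q2 and following transitions, the reachable set is {q0, q2, q3, q4, q5, q6, q7}. That leaves q1 unreachable — 1 in total.

1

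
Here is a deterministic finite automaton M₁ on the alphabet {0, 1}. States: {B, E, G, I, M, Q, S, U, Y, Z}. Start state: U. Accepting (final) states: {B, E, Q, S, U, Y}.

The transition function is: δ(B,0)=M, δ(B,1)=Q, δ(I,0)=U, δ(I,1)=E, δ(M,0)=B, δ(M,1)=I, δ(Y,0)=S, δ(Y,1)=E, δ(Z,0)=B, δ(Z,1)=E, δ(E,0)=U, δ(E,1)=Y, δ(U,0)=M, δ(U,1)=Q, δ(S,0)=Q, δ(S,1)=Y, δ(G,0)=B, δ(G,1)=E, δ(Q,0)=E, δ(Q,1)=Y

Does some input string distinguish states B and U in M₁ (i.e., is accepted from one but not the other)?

No

Reachable states from the start: {B,E,I,M,Q,S,U,Y}. Unreachable: {G,Z} — drop them.
Start with accepting vs non-accepting: {B,E,Q,S,U,Y} | {I,M}.
Split {B,E,Q,S,U,Y} by δ(·,0) → {E,Q,S,Y} and {B,U}.
Refine {E,Q,S,Y} on symbol 0: members go to different blocks, giving {Q,S,Y} and {E}.
On input 0, block {Q,S,Y} splits into {S,Y} and {Q}.
Refine {S,Y} on symbol 0: members go to different blocks, giving {S} and {Y}.
Split {I,M} by δ(·,1) → {M} and {I}.
The partition is now stable with 7 blocks: {S} | {M} | {B,U} | {E} | {Q} | {Y} | {I}.
B and U lie in the same block of the stable partition, so they are equivalent — no string distinguishes them.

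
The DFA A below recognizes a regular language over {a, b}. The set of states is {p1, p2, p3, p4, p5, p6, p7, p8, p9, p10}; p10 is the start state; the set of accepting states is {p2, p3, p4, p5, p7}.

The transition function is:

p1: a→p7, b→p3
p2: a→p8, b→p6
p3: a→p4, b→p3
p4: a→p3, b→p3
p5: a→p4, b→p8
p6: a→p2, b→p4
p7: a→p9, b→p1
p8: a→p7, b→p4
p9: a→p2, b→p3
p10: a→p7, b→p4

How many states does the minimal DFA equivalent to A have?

3

First remove the unreachable states {p5}; 9 states remain.
Start with accepting vs non-accepting: {p2,p3,p4,p7} | {p1,p6,p8,p9,p10}.
Split {p2,p3,p4,p7} by δ(·,a) → {p2,p7} and {p3,p4}.
No further refinement is possible. Final partition (3 blocks): {p2,p7} | {p1,p6,p8,p9,p10} | {p3,p4}.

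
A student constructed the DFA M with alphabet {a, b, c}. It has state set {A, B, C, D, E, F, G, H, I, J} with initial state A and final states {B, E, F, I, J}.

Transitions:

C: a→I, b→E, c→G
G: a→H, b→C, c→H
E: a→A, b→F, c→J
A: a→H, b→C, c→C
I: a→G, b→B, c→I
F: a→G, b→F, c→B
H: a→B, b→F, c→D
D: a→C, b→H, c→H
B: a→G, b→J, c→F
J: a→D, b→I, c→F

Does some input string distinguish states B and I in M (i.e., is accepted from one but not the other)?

Start with accepting vs non-accepting: {B,E,F,I,J} | {A,C,D,G,H}.
Split {A,C,D,G,H} by δ(·,a) → {A,D,G} and {C,H}.
No further refinement is possible. Final partition (3 blocks): {B,E,F,I,J} | {A,D,G} | {C,H}.
B and I lie in the same block of the stable partition, so they are equivalent — no string distinguishes them.

No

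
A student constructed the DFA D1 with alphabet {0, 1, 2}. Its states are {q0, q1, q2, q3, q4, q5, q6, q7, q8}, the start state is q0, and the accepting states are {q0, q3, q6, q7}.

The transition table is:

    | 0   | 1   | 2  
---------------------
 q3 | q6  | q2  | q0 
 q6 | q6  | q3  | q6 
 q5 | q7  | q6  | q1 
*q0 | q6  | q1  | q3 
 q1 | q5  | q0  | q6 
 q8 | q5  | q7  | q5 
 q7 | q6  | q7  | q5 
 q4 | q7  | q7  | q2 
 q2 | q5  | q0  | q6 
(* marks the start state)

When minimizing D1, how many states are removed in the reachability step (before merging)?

2

No path from q0 leads to q4, q8; the other 7 states are all reachable.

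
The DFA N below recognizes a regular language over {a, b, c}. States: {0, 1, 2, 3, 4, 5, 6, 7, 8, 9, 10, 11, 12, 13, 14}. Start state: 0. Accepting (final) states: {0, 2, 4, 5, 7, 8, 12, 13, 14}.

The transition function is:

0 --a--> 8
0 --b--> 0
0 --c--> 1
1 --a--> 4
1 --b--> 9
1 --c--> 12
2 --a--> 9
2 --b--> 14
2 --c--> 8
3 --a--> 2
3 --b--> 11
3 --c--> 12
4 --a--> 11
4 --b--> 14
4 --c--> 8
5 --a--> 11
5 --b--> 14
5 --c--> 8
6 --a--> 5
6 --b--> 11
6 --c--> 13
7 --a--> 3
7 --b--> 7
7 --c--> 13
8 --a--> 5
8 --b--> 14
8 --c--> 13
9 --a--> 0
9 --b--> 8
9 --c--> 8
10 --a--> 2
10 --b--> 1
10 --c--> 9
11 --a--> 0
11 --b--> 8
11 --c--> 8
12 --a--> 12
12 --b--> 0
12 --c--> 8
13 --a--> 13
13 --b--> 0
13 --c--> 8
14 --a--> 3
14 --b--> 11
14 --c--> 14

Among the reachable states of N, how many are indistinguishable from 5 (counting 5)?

Reachable states from the start: {0,1,2,3,4,5,8,9,11,12,13,14}. Unreachable: {6,7,10} — drop them.
P0 = {0,2,4,5,8,12,13,14} | {1,3,9,11}.
Split {0,2,4,5,8,12,13,14} by δ(·,a) → {0,8,12,13} and {2,4,5,14}.
Split {0,8,12,13} by δ(·,a) → {0,12,13} and {8}.
On input a, block {0,12,13} splits into {12,13} and {0}.
Refine {1,3,9,11} on symbol a: members go to different blocks, giving {1,3} and {9,11}.
Split {2,4,5,14} by δ(·,a) → {2,4,5} and {14}.
The partition is now stable with 7 blocks: {12,13} | {1,3} | {2,4,5} | {8} | {0} | {9,11} | {14}.
State 5 belongs to the block {2,4,5}, which has 3 states.

3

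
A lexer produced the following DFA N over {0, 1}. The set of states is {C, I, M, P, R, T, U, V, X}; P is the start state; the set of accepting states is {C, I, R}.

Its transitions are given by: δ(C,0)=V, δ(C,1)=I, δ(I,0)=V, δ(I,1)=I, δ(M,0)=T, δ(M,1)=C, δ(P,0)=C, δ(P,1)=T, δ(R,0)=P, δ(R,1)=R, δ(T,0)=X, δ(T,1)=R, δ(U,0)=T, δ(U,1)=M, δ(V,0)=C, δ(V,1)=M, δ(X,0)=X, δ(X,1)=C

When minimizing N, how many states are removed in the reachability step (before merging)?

No path from P leads to U; the other 8 states are all reachable.

1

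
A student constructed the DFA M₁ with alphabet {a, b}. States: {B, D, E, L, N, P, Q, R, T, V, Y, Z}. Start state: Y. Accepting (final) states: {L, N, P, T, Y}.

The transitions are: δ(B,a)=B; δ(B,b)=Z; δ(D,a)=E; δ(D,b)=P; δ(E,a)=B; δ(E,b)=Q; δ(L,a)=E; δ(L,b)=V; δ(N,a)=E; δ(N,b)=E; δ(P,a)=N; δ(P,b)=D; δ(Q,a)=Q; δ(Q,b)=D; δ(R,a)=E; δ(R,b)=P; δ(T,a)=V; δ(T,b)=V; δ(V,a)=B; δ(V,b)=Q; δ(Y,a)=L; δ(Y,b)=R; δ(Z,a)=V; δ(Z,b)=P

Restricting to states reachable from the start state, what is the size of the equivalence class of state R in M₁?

States {T} cannot be reached from the start state, so discard them.
Start with accepting vs non-accepting: {L,N,P,Y} | {B,D,E,Q,R,V,Z}.
On input a, block {L,N,P,Y} splits into {L,N} and {P,Y}.
Split {B,D,E,Q,R,V,Z} by δ(·,b) → {B,E,Q,V} and {D,R,Z}.
Refine {B,E,Q,V} on symbol b: members go to different blocks, giving {B,Q} and {E,V}.
Stable partition: {L,N} | {B,Q} | {P,Y} | {D,R,Z} | {E,V} — 5 equivalence classes.
State R belongs to the block {D,R,Z}, which has 3 states.

3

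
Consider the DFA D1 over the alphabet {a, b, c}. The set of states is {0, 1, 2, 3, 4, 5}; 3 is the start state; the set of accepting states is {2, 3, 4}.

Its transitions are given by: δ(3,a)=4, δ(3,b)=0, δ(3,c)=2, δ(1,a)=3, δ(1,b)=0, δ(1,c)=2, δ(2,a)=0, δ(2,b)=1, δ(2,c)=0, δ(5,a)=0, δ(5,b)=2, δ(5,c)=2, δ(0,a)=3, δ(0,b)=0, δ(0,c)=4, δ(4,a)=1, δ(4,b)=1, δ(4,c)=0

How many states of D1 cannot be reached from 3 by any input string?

Starting at 3 and following transitions, the reachable set is {0, 1, 2, 3, 4}. That leaves 5 unreachable — 1 in total.

1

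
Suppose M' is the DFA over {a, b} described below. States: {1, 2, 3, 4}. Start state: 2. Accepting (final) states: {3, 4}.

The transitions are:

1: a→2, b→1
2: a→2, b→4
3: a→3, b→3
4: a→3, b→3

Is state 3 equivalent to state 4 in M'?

Yes

First remove the unreachable states {1}; 3 states remain.
Initial partition by acceptance: {3,4} | {2}.
No further refinement is possible. Final partition (2 blocks): {3,4} | {2}.
3 and 4 lie in the same block of the stable partition, so they are equivalent — no string distinguishes them.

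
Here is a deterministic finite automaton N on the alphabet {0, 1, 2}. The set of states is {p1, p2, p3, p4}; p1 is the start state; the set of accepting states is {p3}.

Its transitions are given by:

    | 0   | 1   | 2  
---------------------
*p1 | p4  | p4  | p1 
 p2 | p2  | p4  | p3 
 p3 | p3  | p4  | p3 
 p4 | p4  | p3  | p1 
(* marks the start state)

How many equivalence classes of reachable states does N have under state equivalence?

States {p2} cannot be reached from the start state, so discard them.
Initial partition by acceptance: {p3} | {p1,p4}.
Split {p1,p4} by δ(·,1) → {p1} and {p4}.
No further refinement is possible. Final partition (3 blocks): {p3} | {p1} | {p4}.

3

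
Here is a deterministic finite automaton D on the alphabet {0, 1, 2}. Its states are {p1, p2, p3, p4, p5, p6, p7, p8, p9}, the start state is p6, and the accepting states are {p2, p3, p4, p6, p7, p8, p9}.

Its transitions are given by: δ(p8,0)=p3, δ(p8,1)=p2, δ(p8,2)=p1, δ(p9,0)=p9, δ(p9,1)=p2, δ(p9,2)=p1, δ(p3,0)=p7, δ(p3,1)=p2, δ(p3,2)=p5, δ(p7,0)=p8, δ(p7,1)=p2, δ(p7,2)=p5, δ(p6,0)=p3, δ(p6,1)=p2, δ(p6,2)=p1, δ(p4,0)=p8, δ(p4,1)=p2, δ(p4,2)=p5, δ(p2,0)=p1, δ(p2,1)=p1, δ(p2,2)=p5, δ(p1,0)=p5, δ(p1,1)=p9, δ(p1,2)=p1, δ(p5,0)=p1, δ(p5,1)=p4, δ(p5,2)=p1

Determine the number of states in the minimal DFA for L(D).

3

All states are reachable from the start state.
Initial partition by acceptance: {p2,p3,p4,p6,p7,p8,p9} | {p1,p5}.
Refine {p2,p3,p4,p6,p7,p8,p9} on symbol 0: members go to different blocks, giving {p3,p4,p6,p7,p8,p9} and {p2}.
No further refinement is possible. Final partition (3 blocks): {p3,p4,p6,p7,p8,p9} | {p1,p5} | {p2}.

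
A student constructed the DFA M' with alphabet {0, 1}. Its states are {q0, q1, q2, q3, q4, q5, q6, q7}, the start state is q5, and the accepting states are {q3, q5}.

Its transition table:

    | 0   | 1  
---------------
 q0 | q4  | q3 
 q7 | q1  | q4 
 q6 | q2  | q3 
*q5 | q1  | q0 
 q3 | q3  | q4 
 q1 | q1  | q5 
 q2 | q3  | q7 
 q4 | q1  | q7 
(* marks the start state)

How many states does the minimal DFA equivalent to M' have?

States {q2,q6} cannot be reached from the start state, so discard them.
Initial partition by acceptance: {q3,q5} | {q0,q1,q4,q7}.
Split {q3,q5} by δ(·,0) → {q3} and {q5}.
On input 1, block {q0,q1,q4,q7} splits into {q4,q7} and {q0} and {q1}.
The partition is now stable with 5 blocks: {q3} | {q4,q7} | {q5} | {q0} | {q1}.

5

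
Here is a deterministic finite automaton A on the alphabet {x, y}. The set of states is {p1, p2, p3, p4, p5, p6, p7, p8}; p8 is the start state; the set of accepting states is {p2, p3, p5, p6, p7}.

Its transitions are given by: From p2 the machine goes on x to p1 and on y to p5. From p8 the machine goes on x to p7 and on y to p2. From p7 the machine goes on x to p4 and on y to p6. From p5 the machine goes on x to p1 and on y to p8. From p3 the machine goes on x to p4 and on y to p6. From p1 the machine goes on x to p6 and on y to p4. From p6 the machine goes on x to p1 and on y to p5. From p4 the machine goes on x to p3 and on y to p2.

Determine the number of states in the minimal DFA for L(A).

All states are reachable from the start state.
Start with accepting vs non-accepting: {p2,p3,p5,p6,p7} | {p1,p4,p8}.
Split {p2,p3,p5,p6,p7} by δ(·,y) → {p2,p3,p6,p7} and {p5}.
Split {p2,p3,p6,p7} by δ(·,y) → {p2,p6} and {p3,p7}.
Split {p1,p4,p8} by δ(·,x) → {p4,p8} and {p1}.
No further refinement is possible. Final partition (5 blocks): {p2,p6} | {p4,p8} | {p5} | {p3,p7} | {p1}.

5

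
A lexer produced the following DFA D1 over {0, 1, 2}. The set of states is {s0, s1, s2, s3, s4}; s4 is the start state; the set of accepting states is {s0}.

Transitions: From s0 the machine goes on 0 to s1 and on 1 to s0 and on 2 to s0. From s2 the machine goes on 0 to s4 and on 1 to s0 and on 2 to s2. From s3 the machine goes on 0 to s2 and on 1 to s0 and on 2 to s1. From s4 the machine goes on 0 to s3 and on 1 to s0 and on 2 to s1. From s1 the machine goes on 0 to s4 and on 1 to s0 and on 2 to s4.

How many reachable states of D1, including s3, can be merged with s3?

Every state is reachable, so we keep all 5.
Start with accepting vs non-accepting: {s0} | {s1,s2,s3,s4}.
The partition is now stable with 2 blocks: {s0} | {s1,s2,s3,s4}.
State s3 belongs to the block {s1,s2,s3,s4}, which has 4 states.

4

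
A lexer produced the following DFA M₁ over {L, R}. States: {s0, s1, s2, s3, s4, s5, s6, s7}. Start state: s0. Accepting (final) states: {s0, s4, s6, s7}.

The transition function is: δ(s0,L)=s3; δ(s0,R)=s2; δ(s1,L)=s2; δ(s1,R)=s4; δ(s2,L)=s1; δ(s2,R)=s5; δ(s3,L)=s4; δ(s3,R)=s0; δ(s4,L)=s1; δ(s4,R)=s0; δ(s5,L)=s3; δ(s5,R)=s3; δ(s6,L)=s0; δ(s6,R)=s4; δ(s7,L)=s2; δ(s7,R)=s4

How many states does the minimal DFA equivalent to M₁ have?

States {s6,s7} cannot be reached from the start state, so discard them.
P0 = {s0,s4} | {s1,s2,s3,s5}.
Refine {s0,s4} on symbol R: members go to different blocks, giving {s0} and {s4}.
Refine {s1,s2,s3,s5} on symbol L: members go to different blocks, giving {s1,s2,s5} and {s3}.
On input L, block {s1,s2,s5} splits into {s1,s2} and {s5}.
Refine {s1,s2} on symbol R: members go to different blocks, giving {s1} and {s2}.
No further refinement is possible. Final partition (6 blocks): {s0} | {s1} | {s4} | {s3} | {s5} | {s2}.

6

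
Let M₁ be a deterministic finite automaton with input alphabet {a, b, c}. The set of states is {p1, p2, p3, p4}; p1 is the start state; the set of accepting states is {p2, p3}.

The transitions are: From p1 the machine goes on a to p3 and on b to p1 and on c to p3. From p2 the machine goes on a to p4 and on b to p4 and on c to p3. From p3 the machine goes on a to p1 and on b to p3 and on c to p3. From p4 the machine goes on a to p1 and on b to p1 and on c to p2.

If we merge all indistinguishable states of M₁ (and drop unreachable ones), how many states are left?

First remove the unreachable states {p2,p4}; 2 states remain.
P0 = {p3} | {p1}.
No further refinement is possible. Final partition (2 blocks): {p3} | {p1}.

2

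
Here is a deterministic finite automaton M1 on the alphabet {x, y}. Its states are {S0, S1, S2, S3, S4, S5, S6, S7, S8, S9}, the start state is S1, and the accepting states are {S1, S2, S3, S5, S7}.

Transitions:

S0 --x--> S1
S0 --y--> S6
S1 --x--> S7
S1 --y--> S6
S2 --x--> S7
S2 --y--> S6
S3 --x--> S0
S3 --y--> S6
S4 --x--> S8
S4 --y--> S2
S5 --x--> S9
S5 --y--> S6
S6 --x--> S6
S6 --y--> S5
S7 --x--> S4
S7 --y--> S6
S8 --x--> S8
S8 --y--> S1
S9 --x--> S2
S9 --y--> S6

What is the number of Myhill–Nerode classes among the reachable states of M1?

States {S0,S3} cannot be reached from the start state, so discard them.
Initial partition by acceptance: {S1,S2,S5,S7} | {S4,S6,S8,S9}.
Split {S1,S2,S5,S7} by δ(·,x) → {S1,S2} and {S5,S7}.
Split {S4,S6,S8,S9} by δ(·,x) → {S4,S6,S8} and {S9}.
Split {S4,S6,S8} by δ(·,y) → {S4,S8} and {S6}.
On input x, block {S5,S7} splits into {S5} and {S7}.
Stable partition: {S1,S2} | {S4,S8} | {S5} | {S9} | {S6} | {S7} — 6 equivalence classes.

6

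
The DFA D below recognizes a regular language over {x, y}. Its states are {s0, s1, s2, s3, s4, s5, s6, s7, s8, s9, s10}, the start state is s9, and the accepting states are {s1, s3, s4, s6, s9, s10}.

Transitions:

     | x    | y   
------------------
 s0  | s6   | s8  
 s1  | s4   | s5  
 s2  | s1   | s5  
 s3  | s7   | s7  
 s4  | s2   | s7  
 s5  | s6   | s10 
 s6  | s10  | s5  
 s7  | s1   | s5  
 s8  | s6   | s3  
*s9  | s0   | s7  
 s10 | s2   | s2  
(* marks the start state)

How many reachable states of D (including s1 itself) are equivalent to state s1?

2

All states are reachable from the start state.
P0 = {s1,s3,s4,s6,s9,s10} | {s0,s2,s5,s7,s8}.
Split {s1,s3,s4,s6,s9,s10} by δ(·,x) → {s3,s4,s9,s10} and {s1,s6}.
Split {s0,s2,s5,s7,s8} by δ(·,y) → {s0,s2,s7} and {s5,s8}.
Stable partition: {s3,s4,s9,s10} | {s0,s2,s7} | {s1,s6} | {s5,s8} — 4 equivalence classes.
The equivalence class containing s1 is {s1,s6}, of size 2.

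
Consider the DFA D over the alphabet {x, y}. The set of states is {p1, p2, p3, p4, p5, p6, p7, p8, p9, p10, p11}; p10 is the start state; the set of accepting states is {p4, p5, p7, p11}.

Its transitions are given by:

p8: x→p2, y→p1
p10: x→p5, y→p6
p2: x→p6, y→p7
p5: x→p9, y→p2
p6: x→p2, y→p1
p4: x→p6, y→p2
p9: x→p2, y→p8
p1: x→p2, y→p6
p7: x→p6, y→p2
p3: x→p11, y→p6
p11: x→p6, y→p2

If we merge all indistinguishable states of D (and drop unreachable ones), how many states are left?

4

Reachable states from the start: {p1,p2,p5,p6,p7,p8,p9,p10}. Unreachable: {p3,p4,p11} — drop them.
Initial partition by acceptance: {p5,p7} | {p1,p2,p6,p8,p9,p10}.
Split {p1,p2,p6,p8,p9,p10} by δ(·,x) → {p1,p2,p6,p8,p9} and {p10}.
Split {p1,p2,p6,p8,p9} by δ(·,y) → {p1,p6,p8,p9} and {p2}.
The partition is now stable with 4 blocks: {p5,p7} | {p1,p6,p8,p9} | {p10} | {p2}.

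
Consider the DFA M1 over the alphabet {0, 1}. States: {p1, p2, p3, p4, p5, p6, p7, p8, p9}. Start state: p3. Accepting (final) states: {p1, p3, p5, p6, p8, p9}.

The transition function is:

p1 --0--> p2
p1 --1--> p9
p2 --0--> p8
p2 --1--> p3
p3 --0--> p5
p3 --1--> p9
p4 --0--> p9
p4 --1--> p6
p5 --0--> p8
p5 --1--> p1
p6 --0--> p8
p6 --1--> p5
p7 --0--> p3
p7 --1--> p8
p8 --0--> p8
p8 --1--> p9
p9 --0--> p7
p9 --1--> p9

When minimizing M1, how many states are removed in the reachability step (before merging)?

No path from p3 leads to p4, p6; the other 7 states are all reachable.

2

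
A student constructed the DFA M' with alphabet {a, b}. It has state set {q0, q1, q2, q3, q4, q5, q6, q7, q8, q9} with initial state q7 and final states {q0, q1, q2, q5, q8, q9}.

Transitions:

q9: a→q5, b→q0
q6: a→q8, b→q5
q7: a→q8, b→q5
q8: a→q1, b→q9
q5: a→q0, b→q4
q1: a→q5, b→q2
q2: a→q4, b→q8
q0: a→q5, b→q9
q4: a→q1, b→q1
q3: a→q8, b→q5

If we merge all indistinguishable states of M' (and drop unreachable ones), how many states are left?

7

States {q3,q6} cannot be reached from the start state, so discard them.
P0 = {q0,q1,q2,q5,q8,q9} | {q4,q7}.
Refine {q0,q1,q2,q5,q8,q9} on symbol a: members go to different blocks, giving {q0,q1,q5,q8,q9} and {q2}.
Refine {q0,q1,q5,q8,q9} on symbol b: members go to different blocks, giving {q0,q8,q9} and {q1} and {q5}.
Refine {q0,q8,q9} on symbol a: members go to different blocks, giving {q0,q9} and {q8}.
On input a, block {q4,q7} splits into {q4} and {q7}.
No further refinement is possible. Final partition (7 blocks): {q0,q9} | {q4} | {q2} | {q1} | {q5} | {q8} | {q7}.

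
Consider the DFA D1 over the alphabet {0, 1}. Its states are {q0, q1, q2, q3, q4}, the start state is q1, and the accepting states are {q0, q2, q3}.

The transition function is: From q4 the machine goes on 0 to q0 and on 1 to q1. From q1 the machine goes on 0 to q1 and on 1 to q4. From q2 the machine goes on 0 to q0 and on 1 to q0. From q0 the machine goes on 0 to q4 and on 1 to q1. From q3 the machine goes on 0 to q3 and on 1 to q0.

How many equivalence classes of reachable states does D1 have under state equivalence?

First remove the unreachable states {q2,q3}; 3 states remain.
Initial partition by acceptance: {q0} | {q1,q4}.
On input 0, block {q1,q4} splits into {q1} and {q4}.
Stable partition: {q0} | {q1} | {q4} — 3 equivalence classes.

3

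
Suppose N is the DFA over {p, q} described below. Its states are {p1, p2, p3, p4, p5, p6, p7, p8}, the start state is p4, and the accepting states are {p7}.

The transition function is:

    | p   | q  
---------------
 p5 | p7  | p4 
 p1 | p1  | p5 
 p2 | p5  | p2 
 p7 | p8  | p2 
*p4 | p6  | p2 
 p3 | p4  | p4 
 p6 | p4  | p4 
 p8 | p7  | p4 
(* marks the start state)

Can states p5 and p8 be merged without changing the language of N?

Yes

States {p1,p3} cannot be reached from the start state, so discard them.
Initial partition by acceptance: {p7} | {p2,p4,p5,p6,p8}.
Refine {p2,p4,p5,p6,p8} on symbol p: members go to different blocks, giving {p2,p4,p6} and {p5,p8}.
Refine {p2,p4,p6} on symbol p: members go to different blocks, giving {p4,p6} and {p2}.
On input q, block {p4,p6} splits into {p4} and {p6}.
Stable partition: {p7} | {p4} | {p5,p8} | {p2} | {p6} — 5 equivalence classes.
p5 and p8 lie in the same block of the stable partition, so they are equivalent — no string distinguishes them.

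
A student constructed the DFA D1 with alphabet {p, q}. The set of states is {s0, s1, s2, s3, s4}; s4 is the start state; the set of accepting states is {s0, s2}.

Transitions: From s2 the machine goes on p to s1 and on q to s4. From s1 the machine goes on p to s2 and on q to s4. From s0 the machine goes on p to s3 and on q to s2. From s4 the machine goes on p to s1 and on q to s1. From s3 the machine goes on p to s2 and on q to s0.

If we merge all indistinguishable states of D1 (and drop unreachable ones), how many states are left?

States {s0,s3} cannot be reached from the start state, so discard them.
Start with accepting vs non-accepting: {s2} | {s1,s4}.
Split {s1,s4} by δ(·,p) → {s1} and {s4}.
Stable partition: {s2} | {s1} | {s4} — 3 equivalence classes.

3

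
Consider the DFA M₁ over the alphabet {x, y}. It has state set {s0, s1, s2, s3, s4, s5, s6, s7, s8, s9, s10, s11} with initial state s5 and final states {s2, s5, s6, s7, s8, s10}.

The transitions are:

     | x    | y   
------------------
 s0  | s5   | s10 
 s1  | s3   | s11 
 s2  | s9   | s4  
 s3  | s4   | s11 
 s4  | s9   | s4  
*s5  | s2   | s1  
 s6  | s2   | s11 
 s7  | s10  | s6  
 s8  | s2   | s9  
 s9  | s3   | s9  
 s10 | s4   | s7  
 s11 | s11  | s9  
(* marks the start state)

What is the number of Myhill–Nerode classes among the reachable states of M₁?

3

States {s0,s6,s7,s8,s10} cannot be reached from the start state, so discard them.
Start with accepting vs non-accepting: {s2,s5} | {s1,s3,s4,s9,s11}.
On input x, block {s2,s5} splits into {s2} and {s5}.
Stable partition: {s2} | {s1,s3,s4,s9,s11} | {s5} — 3 equivalence classes.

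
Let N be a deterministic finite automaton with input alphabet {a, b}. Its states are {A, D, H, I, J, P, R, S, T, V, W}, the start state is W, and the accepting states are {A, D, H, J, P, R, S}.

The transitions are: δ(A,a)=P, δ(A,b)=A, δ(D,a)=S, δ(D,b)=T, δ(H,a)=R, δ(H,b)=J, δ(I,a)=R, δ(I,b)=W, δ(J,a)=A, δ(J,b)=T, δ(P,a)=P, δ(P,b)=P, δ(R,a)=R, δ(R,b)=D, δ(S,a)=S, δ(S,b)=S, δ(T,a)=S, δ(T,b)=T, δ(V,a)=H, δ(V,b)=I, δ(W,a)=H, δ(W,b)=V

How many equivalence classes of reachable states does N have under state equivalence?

All states are reachable from the start state.
Initial partition by acceptance: {A,D,H,J,P,R,S} | {I,T,V,W}.
On input b, block {A,D,H,J,P,R,S} splits into {A,H,P,R,S} and {D,J}.
Split {A,H,P,R,S} by δ(·,b) → {A,P,S} and {H,R}.
On input a, block {I,T,V,W} splits into {I,V,W} and {T}.
The partition is now stable with 5 blocks: {A,P,S} | {I,V,W} | {D,J} | {H,R} | {T}.

5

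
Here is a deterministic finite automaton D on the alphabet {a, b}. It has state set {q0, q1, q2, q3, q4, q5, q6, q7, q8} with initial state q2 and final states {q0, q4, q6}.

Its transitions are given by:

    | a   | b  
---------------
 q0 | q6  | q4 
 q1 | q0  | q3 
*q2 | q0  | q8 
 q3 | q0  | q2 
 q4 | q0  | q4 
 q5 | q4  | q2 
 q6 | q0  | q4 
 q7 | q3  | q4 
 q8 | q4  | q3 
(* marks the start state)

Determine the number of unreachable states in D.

3

BFS from q2 reaches {q0, q2, q3, q4, q6, q8}; the 3 state(s) q1, q5, q7 are never visited.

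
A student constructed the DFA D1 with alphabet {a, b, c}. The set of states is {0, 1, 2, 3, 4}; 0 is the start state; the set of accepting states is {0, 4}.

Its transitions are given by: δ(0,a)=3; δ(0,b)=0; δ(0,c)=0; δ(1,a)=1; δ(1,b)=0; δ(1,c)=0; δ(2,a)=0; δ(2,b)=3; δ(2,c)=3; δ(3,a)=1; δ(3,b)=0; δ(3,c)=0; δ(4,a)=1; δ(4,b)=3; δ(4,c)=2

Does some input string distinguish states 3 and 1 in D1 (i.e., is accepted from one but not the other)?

States {2,4} cannot be reached from the start state, so discard them.
Start with accepting vs non-accepting: {0} | {1,3}.
Stable partition: {0} | {1,3} — 2 equivalence classes.
3 and 1 lie in the same block of the stable partition, so they are equivalent — no string distinguishes them.

No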